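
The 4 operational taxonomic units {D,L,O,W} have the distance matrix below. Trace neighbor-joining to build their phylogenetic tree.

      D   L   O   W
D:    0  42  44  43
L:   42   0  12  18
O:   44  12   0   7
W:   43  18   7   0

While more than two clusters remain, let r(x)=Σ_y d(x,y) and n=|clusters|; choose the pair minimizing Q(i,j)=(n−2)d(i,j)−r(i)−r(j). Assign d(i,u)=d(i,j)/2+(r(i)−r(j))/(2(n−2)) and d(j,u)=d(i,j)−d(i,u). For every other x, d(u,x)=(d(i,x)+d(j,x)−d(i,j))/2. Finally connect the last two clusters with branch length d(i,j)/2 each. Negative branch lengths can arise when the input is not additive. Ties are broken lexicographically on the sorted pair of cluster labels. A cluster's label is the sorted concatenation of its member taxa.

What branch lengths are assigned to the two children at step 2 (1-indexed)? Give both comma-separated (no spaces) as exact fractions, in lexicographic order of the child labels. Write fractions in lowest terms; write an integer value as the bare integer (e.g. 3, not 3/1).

iteration 1: select D,L (d=42, Q=-117); attach at lengths (141/4, 27/4); label the merged cluster DL
  updated: d(DL,O)=7, d(DL,W)=19/2
iteration 2: select DL,O (d=7, Q=-47/2); attach at lengths (19/4, 9/4); label the merged cluster DLO
  updated: d(DLO,W)=19/4
iteration 3: select DLO,W (d=19/4); attach at lengths (19/8, 19/8); label the merged cluster DLOW
final tree: (((D:141/4,L:27/4):19/4,O:9/4):19/8,W:19/8)
total length: 215/4

19/4,9/4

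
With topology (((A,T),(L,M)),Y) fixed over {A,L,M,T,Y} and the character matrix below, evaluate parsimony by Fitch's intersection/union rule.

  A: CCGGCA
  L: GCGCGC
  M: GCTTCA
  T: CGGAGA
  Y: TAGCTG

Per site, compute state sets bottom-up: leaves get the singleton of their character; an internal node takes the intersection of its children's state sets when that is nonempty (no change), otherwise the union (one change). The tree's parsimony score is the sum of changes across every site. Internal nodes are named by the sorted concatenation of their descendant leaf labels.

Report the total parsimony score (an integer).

13

AT@0: {C} ∩ {C} = {C} (intersection, +0)
LM@0: {G} ∩ {G} = {G} (intersection, +0)
ALMT@0: {C} ∪ {G} = {C,G} (union, +1)
ALMTY@0: {C,G} ∪ {T} = {C,G,T} (union, +1)
AT@1: {C} ∪ {G} = {C,G} (union, +1)
LM@1: {C} ∩ {C} = {C} (intersection, +0)
ALMT@1: {C,G} ∩ {C} = {C} (intersection, +0)
ALMTY@1: {C} ∪ {A} = {A,C} (union, +1)
AT@2: {G} ∩ {G} = {G} (intersection, +0)
LM@2: {G} ∪ {T} = {G,T} (union, +1)
ALMT@2: {G} ∩ {G,T} = {G} (intersection, +0)
ALMTY@2: {G} ∩ {G} = {G} (intersection, +0)
AT@3: {G} ∪ {A} = {A,G} (union, +1)
LM@3: {C} ∪ {T} = {C,T} (union, +1)
ALMT@3: {A,G} ∪ {C,T} = {A,C,G,T} (union, +1)
ALMTY@3: {A,C,G,T} ∩ {C} = {C} (intersection, +0)
AT@4: {C} ∪ {G} = {C,G} (union, +1)
LM@4: {G} ∪ {C} = {C,G} (union, +1)
ALMT@4: {C,G} ∩ {C,G} = {C,G} (intersection, +0)
ALMTY@4: {C,G} ∪ {T} = {C,G,T} (union, +1)
AT@5: {A} ∩ {A} = {A} (intersection, +0)
LM@5: {C} ∪ {A} = {A,C} (union, +1)
ALMT@5: {A} ∩ {A,C} = {A} (intersection, +0)
ALMTY@5: {A} ∪ {G} = {A,G} (union, +1)
per-site changes: [2, 2, 1, 3, 3, 2]; total = 13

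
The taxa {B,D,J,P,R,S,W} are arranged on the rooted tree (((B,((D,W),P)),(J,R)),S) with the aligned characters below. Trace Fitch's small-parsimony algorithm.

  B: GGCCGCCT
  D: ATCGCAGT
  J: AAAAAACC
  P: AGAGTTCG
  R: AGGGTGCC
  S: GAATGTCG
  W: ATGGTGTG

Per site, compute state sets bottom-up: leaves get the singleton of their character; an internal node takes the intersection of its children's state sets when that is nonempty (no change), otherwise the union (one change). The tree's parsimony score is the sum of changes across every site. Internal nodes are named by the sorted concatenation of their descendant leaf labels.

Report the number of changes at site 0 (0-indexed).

2

[col 0] DW: children D:{A}, W:{A} ∩→ {A}; cost 0
[col 0] DPW: children DW:{A}, P:{A} ∩→ {A}; cost 0
[col 0] BDPW: children B:{G}, DPW:{A} ∪→ {A,G}; cost 1
[col 0] JR: children J:{A}, R:{A} ∩→ {A}; cost 0
[col 0] BDJPRW: children BDPW:{A,G}, JR:{A} ∩→ {A}; cost 0
[col 0] BDJPRSW: children BDJPRW:{A}, S:{G} ∪→ {A,G}; cost 1
[col 1] DW: children D:{T}, W:{T} ∩→ {T}; cost 0
[col 1] DPW: children DW:{T}, P:{G} ∪→ {G,T}; cost 1
[col 1] BDPW: children B:{G}, DPW:{G,T} ∩→ {G}; cost 0
[col 1] JR: children J:{A}, R:{G} ∪→ {A,G}; cost 1
[col 1] BDJPRW: children BDPW:{G}, JR:{A,G} ∩→ {G}; cost 0
[col 1] BDJPRSW: children BDJPRW:{G}, S:{A} ∪→ {A,G}; cost 1
[col 2] DW: children D:{C}, W:{G} ∪→ {C,G}; cost 1
[col 2] DPW: children DW:{C,G}, P:{A} ∪→ {A,C,G}; cost 1
[col 2] BDPW: children B:{C}, DPW:{A,C,G} ∩→ {C}; cost 0
[col 2] JR: children J:{A}, R:{G} ∪→ {A,G}; cost 1
[col 2] BDJPRW: children BDPW:{C}, JR:{A,G} ∪→ {A,C,G}; cost 1
[col 2] BDJPRSW: children BDJPRW:{A,C,G}, S:{A} ∩→ {A}; cost 0
[col 3] DW: children D:{G}, W:{G} ∩→ {G}; cost 0
[col 3] DPW: children DW:{G}, P:{G} ∩→ {G}; cost 0
[col 3] BDPW: children B:{C}, DPW:{G} ∪→ {C,G}; cost 1
[col 3] JR: children J:{A}, R:{G} ∪→ {A,G}; cost 1
[col 3] BDJPRW: children BDPW:{C,G}, JR:{A,G} ∩→ {G}; cost 0
[col 3] BDJPRSW: children BDJPRW:{G}, S:{T} ∪→ {G,T}; cost 1
[col 4] DW: children D:{C}, W:{T} ∪→ {C,T}; cost 1
[col 4] DPW: children DW:{C,T}, P:{T} ∩→ {T}; cost 0
[col 4] BDPW: children B:{G}, DPW:{T} ∪→ {G,T}; cost 1
[col 4] JR: children J:{A}, R:{T} ∪→ {A,T}; cost 1
[col 4] BDJPRW: children BDPW:{G,T}, JR:{A,T} ∩→ {T}; cost 0
[col 4] BDJPRSW: children BDJPRW:{T}, S:{G} ∪→ {G,T}; cost 1
[col 5] DW: children D:{A}, W:{G} ∪→ {A,G}; cost 1
[col 5] DPW: children DW:{A,G}, P:{T} ∪→ {A,G,T}; cost 1
[col 5] BDPW: children B:{C}, DPW:{A,G,T} ∪→ {A,C,G,T}; cost 1
[col 5] JR: children J:{A}, R:{G} ∪→ {A,G}; cost 1
[col 5] BDJPRW: children BDPW:{A,C,G,T}, JR:{A,G} ∩→ {A,G}; cost 0
[col 5] BDJPRSW: children BDJPRW:{A,G}, S:{T} ∪→ {A,G,T}; cost 1
[col 6] DW: children D:{G}, W:{T} ∪→ {G,T}; cost 1
[col 6] DPW: children DW:{G,T}, P:{C} ∪→ {C,G,T}; cost 1
[col 6] BDPW: children B:{C}, DPW:{C,G,T} ∩→ {C}; cost 0
[col 6] JR: children J:{C}, R:{C} ∩→ {C}; cost 0
[col 6] BDJPRW: children BDPW:{C}, JR:{C} ∩→ {C}; cost 0
[col 6] BDJPRSW: children BDJPRW:{C}, S:{C} ∩→ {C}; cost 0
[col 7] DW: children D:{T}, W:{G} ∪→ {G,T}; cost 1
[col 7] DPW: children DW:{G,T}, P:{G} ∩→ {G}; cost 0
[col 7] BDPW: children B:{T}, DPW:{G} ∪→ {G,T}; cost 1
[col 7] JR: children J:{C}, R:{C} ∩→ {C}; cost 0
[col 7] BDJPRW: children BDPW:{G,T}, JR:{C} ∪→ {C,G,T}; cost 1
[col 7] BDJPRSW: children BDJPRW:{C,G,T}, S:{G} ∩→ {G}; cost 0
per-site changes: [2, 3, 4, 3, 4, 5, 2, 3]; total = 26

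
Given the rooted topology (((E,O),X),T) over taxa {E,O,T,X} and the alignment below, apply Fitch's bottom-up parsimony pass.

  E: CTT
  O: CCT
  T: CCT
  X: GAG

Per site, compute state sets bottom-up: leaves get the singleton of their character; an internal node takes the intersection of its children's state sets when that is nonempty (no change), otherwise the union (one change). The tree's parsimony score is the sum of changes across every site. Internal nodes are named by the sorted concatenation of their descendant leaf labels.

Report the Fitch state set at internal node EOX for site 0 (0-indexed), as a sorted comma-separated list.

[col 0] EO: children E:{C}, O:{C} ∩→ {C}; cost 0
[col 0] EOX: children EO:{C}, X:{G} ∪→ {C,G}; cost 1
[col 0] EOTX: children EOX:{C,G}, T:{C} ∩→ {C}; cost 0
[col 1] EO: children E:{T}, O:{C} ∪→ {C,T}; cost 1
[col 1] EOX: children EO:{C,T}, X:{A} ∪→ {A,C,T}; cost 1
[col 1] EOTX: children EOX:{A,C,T}, T:{C} ∩→ {C}; cost 0
[col 2] EO: children E:{T}, O:{T} ∩→ {T}; cost 0
[col 2] EOX: children EO:{T}, X:{G} ∪→ {G,T}; cost 1
[col 2] EOTX: children EOX:{G,T}, T:{T} ∩→ {T}; cost 0
per-site changes: [1, 2, 1]; total = 4

C,G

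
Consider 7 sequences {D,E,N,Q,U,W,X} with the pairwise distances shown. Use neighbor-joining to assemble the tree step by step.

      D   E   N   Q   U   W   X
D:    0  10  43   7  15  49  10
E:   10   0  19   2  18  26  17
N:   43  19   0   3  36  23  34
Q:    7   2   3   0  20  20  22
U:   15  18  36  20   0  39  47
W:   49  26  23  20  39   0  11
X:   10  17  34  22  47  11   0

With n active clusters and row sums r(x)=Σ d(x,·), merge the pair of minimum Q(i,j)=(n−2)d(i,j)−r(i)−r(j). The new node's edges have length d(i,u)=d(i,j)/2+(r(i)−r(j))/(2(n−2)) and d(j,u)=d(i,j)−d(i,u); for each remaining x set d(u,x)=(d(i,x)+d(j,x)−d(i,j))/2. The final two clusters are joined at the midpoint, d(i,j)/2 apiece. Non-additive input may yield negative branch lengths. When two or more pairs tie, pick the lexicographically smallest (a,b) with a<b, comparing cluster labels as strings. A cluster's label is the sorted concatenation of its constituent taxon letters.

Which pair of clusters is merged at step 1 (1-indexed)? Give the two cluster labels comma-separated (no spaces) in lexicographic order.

W,X

iteration 1: select W,X (d=11, Q=-254); attach at lengths (41/5, 14/5); label the merged cluster WX
  updated: d(D,WX)=24, d(E,WX)=16, d(N,WX)=23, d(Q,WX)=31/2, d(U,WX)=75/2
iteration 2: select D,U (d=15, Q=-331/2); attach at lengths (65/16, 175/16); label the merged cluster DU
  updated: d(DU,E)=13/2, d(DU,N)=32, d(DU,Q)=6, d(DU,WX)=93/4
iteration 3: select N,Q (d=3, Q=-189/2); attach at lengths (119/12, -83/12); label the merged cluster NQ
  updated: d(DU,NQ)=35/2, d(E,NQ)=9, d(NQ,WX)=71/4
iteration 4: select DU,E (d=13/2, Q=-263/4); attach at lengths (115/16, -11/16); label the merged cluster DEU
  updated: d(DEU,NQ)=10, d(DEU,WX)=131/8
iteration 5: select DEU,NQ (d=10, Q=-353/8); attach at lengths (69/16, 91/16); label the merged cluster DENQU
  updated: d(DENQU,WX)=193/16
iteration 6: select DENQU,WX (d=193/16); attach at lengths (193/32, 193/32); label the merged cluster DENQUWX
final tree: ((((D:65/16,U:175/16):115/16,E:-11/16):69/16,(N:119/12,Q:-83/12):91/16):193/32,(W:41/5,X:14/5):193/32)
total length: 921/16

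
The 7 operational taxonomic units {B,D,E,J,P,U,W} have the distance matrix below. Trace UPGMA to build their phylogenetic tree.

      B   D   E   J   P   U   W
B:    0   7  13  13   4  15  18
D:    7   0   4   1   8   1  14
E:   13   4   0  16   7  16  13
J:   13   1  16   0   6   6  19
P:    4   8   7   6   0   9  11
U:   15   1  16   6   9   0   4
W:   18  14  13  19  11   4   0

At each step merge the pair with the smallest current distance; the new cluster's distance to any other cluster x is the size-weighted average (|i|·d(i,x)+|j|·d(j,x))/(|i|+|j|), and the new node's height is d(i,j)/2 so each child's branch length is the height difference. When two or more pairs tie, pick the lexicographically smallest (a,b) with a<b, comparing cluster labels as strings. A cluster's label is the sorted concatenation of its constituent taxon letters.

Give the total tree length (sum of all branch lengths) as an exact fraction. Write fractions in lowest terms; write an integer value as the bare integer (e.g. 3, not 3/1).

step 1: merge (D,J) at d=1; branch lengths D→1/2, J→1/2; new cluster DJ
  updated: d(B,DJ)=10, d(DJ,E)=10, d(DJ,P)=7, d(DJ,U)=7/2, d(DJ,W)=33/2
step 2: merge (DJ,U) at d=7/2; branch lengths DJ→5/4, U→7/4; new cluster DJU
  updated: d(B,DJU)=35/3, d(DJU,E)=12, d(DJU,P)=23/3, d(DJU,W)=37/3
step 3: merge (B,P) at d=4; branch lengths B→2, P→2; new cluster BP
  updated: d(BP,DJU)=29/3, d(BP,E)=10, d(BP,W)=29/2
step 4: merge (BP,DJU) at d=29/3; branch lengths BP→17/6, DJU→37/12; new cluster BDJPU
  updated: d(BDJPU,E)=56/5, d(BDJPU,W)=66/5
step 5: merge (BDJPU,E) at d=56/5; branch lengths BDJPU→23/30, E→28/5; new cluster BDEJPU
  updated: d(BDEJPU,W)=79/6
step 6: merge (BDEJPU,W) at d=79/6; branch lengths BDEJPU→59/60, W→79/12; new cluster BDEJPUW
final tree: ((((B:2,P:2):17/6,((D:1/2,J:1/2):5/4,U:7/4):37/12):23/30,E:28/5):59/60,W:79/12)
total length: 557/20

557/20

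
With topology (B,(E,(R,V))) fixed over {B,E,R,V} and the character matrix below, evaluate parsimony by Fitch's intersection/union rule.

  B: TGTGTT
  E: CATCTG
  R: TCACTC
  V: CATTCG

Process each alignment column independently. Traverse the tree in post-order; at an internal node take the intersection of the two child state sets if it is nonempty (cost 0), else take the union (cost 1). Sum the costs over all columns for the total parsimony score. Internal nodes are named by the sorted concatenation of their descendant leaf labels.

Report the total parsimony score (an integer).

10

site 0, node RV: R={T} ∪ V={C} → {C,T} (+1)
site 0, node ERV: E={C} ∩ RV={C,T} → {C} (+0)
site 0, node BERV: B={T} ∪ ERV={C} → {C,T} (+1)
site 1, node RV: R={C} ∪ V={A} → {A,C} (+1)
site 1, node ERV: E={A} ∩ RV={A,C} → {A} (+0)
site 1, node BERV: B={G} ∪ ERV={A} → {A,G} (+1)
site 2, node RV: R={A} ∪ V={T} → {A,T} (+1)
site 2, node ERV: E={T} ∩ RV={A,T} → {T} (+0)
site 2, node BERV: B={T} ∩ ERV={T} → {T} (+0)
site 3, node RV: R={C} ∪ V={T} → {C,T} (+1)
site 3, node ERV: E={C} ∩ RV={C,T} → {C} (+0)
site 3, node BERV: B={G} ∪ ERV={C} → {C,G} (+1)
site 4, node RV: R={T} ∪ V={C} → {C,T} (+1)
site 4, node ERV: E={T} ∩ RV={C,T} → {T} (+0)
site 4, node BERV: B={T} ∩ ERV={T} → {T} (+0)
site 5, node RV: R={C} ∪ V={G} → {C,G} (+1)
site 5, node ERV: E={G} ∩ RV={C,G} → {G} (+0)
site 5, node BERV: B={T} ∪ ERV={G} → {G,T} (+1)
per-site changes: [2, 2, 1, 2, 1, 2]; total = 10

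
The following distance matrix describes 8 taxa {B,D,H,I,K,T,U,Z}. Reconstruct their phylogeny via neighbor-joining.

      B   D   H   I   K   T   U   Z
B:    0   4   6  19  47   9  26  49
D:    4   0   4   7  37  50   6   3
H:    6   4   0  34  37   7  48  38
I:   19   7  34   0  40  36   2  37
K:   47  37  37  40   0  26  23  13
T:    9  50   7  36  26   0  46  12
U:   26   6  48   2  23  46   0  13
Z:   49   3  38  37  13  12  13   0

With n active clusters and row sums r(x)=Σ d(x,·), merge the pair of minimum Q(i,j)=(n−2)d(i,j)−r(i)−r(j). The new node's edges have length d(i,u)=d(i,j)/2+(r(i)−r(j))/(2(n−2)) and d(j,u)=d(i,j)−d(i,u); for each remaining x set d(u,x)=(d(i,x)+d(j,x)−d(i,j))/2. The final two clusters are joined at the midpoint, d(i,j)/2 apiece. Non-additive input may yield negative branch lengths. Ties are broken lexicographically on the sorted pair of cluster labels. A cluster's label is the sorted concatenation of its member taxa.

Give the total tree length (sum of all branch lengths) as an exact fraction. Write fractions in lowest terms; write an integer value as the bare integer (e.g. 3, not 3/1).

iteration 1: select I,U (d=2, Q=-327); attach at lengths (23/12, 1/12); label the merged cluster IU
  updated: d(B,IU)=43/2, d(D,IU)=11/2, d(H,IU)=40, d(IU,K)=61/2, d(IU,T)=40, d(IU,Z)=24
iteration 2: select K,Z (d=13, Q=-529/2); attach at lengths (233/20, 27/20); label the merged cluster KZ
  updated: d(B,KZ)=83/2, d(D,KZ)=27/2, d(H,KZ)=31, d(IU,KZ)=83/4, d(KZ,T)=25/2
iteration 3: select KZ,T (d=25/2, Q=-751/4); attach at lengths (203/32, 197/32); label the merged cluster KTZ
  updated: d(B,KTZ)=19, d(D,KTZ)=51/2, d(H,KTZ)=51/4, d(IU,KTZ)=193/8
iteration 4: select D,IU (d=11/2, Q=-909/8); attach at lengths (-95/16, 183/16); label the merged cluster DIU
  updated: d(B,DIU)=10, d(DIU,H)=77/4, d(DIU,KTZ)=353/16
iteration 5: select B,DIU (d=10, Q=-1061/16); attach at lengths (59/64, 581/64); label the merged cluster BDIU
  updated: d(BDIU,H)=61/8, d(BDIU,KTZ)=497/32
iteration 6: select BDIU,H (d=61/8, Q=-1149/32); attach at lengths (333/64, 155/64); label the merged cluster BDHIU
  updated: d(BDHIU,KTZ)=661/64
iteration 7: select BDHIU,KTZ (d=661/64); attach at lengths (661/128, 661/128); label the merged cluster BDHIKTUZ
final tree: (((B:59/64,(D:-95/16,(I:23/12,U:1/12):183/16):581/64):333/64,H:155/64):661/128,((K:233/20,Z:27/20):203/32,T:197/32):661/128)
total length: 3901/64

3901/64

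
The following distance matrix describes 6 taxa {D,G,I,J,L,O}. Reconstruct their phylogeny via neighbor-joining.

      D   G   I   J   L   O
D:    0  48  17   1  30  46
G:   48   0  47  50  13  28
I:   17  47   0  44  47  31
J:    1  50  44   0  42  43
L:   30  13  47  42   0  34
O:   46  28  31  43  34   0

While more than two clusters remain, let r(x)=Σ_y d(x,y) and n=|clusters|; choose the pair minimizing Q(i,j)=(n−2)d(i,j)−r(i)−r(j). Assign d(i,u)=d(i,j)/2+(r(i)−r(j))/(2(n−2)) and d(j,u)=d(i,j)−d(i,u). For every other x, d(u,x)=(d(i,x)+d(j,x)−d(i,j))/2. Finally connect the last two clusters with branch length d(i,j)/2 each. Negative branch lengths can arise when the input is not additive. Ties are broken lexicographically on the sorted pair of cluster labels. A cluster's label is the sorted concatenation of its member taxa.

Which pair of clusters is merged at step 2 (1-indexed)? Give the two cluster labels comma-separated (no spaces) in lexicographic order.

iteration 1: select D,J (d=1, Q=-318); attach at lengths (-17/4, 21/4); label the merged cluster DJ
  updated: d(DJ,G)=97/2, d(DJ,I)=30, d(DJ,L)=71/2, d(DJ,O)=44
iteration 2: select G,L (d=13, Q=-227); attach at lengths (23/3, 16/3); label the merged cluster GL
  updated: d(DJ,GL)=71/2, d(GL,I)=81/2, d(GL,O)=49/2
iteration 3: select DJ,I (d=30, Q=-151); attach at lengths (17, 13); label the merged cluster DIJ
  updated: d(DIJ,GL)=23, d(DIJ,O)=45/2
iteration 4: select DIJ,GL (d=23, Q=-70); attach at lengths (21/2, 25/2); label the merged cluster DGIJL
  updated: d(DGIJL,O)=12
iteration 5: select DGIJL,O (d=12); attach at lengths (6, 6); label the merged cluster DGIJLO
final tree: ((((D:-17/4,J:21/4):17,I:13):21/2,(G:23/3,L:16/3):25/2):6,O:6)
total length: 79

G,L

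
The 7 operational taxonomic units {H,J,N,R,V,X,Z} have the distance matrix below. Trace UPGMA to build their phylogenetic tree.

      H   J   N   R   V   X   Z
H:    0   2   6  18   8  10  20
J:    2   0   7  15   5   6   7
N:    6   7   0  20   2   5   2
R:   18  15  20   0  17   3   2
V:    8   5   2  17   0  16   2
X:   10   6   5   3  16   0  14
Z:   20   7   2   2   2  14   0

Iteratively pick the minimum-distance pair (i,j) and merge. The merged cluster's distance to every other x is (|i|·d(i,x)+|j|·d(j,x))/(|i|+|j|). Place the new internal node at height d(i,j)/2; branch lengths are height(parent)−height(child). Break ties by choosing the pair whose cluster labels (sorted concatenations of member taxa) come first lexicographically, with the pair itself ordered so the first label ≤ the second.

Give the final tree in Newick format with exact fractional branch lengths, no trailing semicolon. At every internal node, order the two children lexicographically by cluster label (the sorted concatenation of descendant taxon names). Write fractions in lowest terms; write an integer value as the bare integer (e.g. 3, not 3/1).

(((H:1,J:1):41/12,((N:1,V:1):0,Z:1):41/12):26/15,(R:3/2,X:3/2):93/20)

1. join H+J (d=2) ⇒ HJ; edges |H|=1, |J|=1
  updated: d(HJ,N)=13/2, d(HJ,R)=33/2, d(HJ,V)=13/2, d(HJ,X)=8, d(HJ,Z)=27/2
2. join N+V (d=2) ⇒ NV; edges |N|=1, |V|=1
  updated: d(HJ,NV)=13/2, d(NV,R)=37/2, d(NV,X)=21/2, d(NV,Z)=2
3. join NV+Z (d=2) ⇒ NVZ; edges |NV|=0, |Z|=1
  updated: d(HJ,NVZ)=53/6, d(NVZ,R)=13, d(NVZ,X)=35/3
4. join R+X (d=3) ⇒ RX; edges |R|=3/2, |X|=3/2
  updated: d(HJ,RX)=49/4, d(NVZ,RX)=37/3
5. join HJ+NVZ (d=53/6) ⇒ HJNVZ; edges |HJ|=41/12, |NVZ|=41/12
  updated: d(HJNVZ,RX)=123/10
6. join HJNVZ+RX (d=123/10) ⇒ HJNRVXZ; edges |HJNVZ|=26/15, |RX|=93/20
final tree: (((H:1,J:1):41/12,((N:1,V:1):0,Z:1):41/12):26/15,(R:3/2,X:3/2):93/20)
total length: 1273/60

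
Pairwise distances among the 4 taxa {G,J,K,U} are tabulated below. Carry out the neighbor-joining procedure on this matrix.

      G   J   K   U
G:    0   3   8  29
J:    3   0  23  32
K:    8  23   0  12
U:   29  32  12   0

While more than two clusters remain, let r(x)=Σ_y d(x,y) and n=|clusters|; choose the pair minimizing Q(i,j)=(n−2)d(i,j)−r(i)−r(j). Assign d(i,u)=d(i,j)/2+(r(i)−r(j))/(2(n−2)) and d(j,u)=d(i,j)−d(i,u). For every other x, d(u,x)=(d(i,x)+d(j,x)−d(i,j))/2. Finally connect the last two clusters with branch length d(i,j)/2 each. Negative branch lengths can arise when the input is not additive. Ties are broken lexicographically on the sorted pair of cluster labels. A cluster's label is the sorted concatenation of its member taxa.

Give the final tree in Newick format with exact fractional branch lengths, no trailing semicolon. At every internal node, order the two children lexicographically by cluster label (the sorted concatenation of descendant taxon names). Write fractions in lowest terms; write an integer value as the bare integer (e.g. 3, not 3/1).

(((G:-3,J:6):31/2,K:-3/2):27/4,U:27/4)

iteration 1: select G,J (d=3, Q=-92); attach at lengths (-3, 6); label the merged cluster GJ
  updated: d(GJ,K)=14, d(GJ,U)=29
iteration 2: select GJ,K (d=14, Q=-55); attach at lengths (31/2, -3/2); label the merged cluster GJK
  updated: d(GJK,U)=27/2
iteration 3: select GJK,U (d=27/2); attach at lengths (27/4, 27/4); label the merged cluster GJKU
final tree: (((G:-3,J:6):31/2,K:-3/2):27/4,U:27/4)
total length: 61/2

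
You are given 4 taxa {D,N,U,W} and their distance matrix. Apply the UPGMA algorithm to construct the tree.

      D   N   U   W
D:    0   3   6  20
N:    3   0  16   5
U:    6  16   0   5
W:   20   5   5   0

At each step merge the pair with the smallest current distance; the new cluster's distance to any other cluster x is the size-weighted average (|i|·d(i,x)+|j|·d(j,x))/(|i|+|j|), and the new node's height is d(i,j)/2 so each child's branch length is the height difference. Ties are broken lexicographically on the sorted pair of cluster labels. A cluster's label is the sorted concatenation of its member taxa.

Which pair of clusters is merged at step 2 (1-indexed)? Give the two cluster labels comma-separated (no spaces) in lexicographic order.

iteration 1: select D,N (d=3); attach at lengths (3/2, 3/2); label the merged cluster DN
  updated: d(DN,U)=11, d(DN,W)=25/2
iteration 2: select U,W (d=5); attach at lengths (5/2, 5/2); label the merged cluster UW
  updated: d(DN,UW)=47/4
iteration 3: select DN,UW (d=47/4); attach at lengths (35/8, 27/8); label the merged cluster DNUW
final tree: ((D:3/2,N:3/2):35/8,(U:5/2,W:5/2):27/8)
total length: 63/4

U,W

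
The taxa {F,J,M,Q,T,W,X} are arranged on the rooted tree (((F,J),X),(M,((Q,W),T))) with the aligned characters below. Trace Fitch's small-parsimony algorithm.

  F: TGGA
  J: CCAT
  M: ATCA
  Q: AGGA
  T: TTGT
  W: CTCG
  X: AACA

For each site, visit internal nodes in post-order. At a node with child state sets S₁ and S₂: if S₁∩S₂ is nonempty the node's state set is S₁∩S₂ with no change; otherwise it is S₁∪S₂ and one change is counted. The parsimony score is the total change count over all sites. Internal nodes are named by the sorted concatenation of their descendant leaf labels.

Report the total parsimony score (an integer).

15

[col 0] FJ: children F:{T}, J:{C} ∪→ {C,T}; cost 1
[col 0] FJX: children FJ:{C,T}, X:{A} ∪→ {A,C,T}; cost 1
[col 0] QW: children Q:{A}, W:{C} ∪→ {A,C}; cost 1
[col 0] QTW: children QW:{A,C}, T:{T} ∪→ {A,C,T}; cost 1
[col 0] MQTW: children M:{A}, QTW:{A,C,T} ∩→ {A}; cost 0
[col 0] FJMQTWX: children FJX:{A,C,T}, MQTW:{A} ∩→ {A}; cost 0
[col 1] FJ: children F:{G}, J:{C} ∪→ {C,G}; cost 1
[col 1] FJX: children FJ:{C,G}, X:{A} ∪→ {A,C,G}; cost 1
[col 1] QW: children Q:{G}, W:{T} ∪→ {G,T}; cost 1
[col 1] QTW: children QW:{G,T}, T:{T} ∩→ {T}; cost 0
[col 1] MQTW: children M:{T}, QTW:{T} ∩→ {T}; cost 0
[col 1] FJMQTWX: children FJX:{A,C,G}, MQTW:{T} ∪→ {A,C,G,T}; cost 1
[col 2] FJ: children F:{G}, J:{A} ∪→ {A,G}; cost 1
[col 2] FJX: children FJ:{A,G}, X:{C} ∪→ {A,C,G}; cost 1
[col 2] QW: children Q:{G}, W:{C} ∪→ {C,G}; cost 1
[col 2] QTW: children QW:{C,G}, T:{G} ∩→ {G}; cost 0
[col 2] MQTW: children M:{C}, QTW:{G} ∪→ {C,G}; cost 1
[col 2] FJMQTWX: children FJX:{A,C,G}, MQTW:{C,G} ∩→ {C,G}; cost 0
[col 3] FJ: children F:{A}, J:{T} ∪→ {A,T}; cost 1
[col 3] FJX: children FJ:{A,T}, X:{A} ∩→ {A}; cost 0
[col 3] QW: children Q:{A}, W:{G} ∪→ {A,G}; cost 1
[col 3] QTW: children QW:{A,G}, T:{T} ∪→ {A,G,T}; cost 1
[col 3] MQTW: children M:{A}, QTW:{A,G,T} ∩→ {A}; cost 0
[col 3] FJMQTWX: children FJX:{A}, MQTW:{A} ∩→ {A}; cost 0
per-site changes: [4, 4, 4, 3]; total = 15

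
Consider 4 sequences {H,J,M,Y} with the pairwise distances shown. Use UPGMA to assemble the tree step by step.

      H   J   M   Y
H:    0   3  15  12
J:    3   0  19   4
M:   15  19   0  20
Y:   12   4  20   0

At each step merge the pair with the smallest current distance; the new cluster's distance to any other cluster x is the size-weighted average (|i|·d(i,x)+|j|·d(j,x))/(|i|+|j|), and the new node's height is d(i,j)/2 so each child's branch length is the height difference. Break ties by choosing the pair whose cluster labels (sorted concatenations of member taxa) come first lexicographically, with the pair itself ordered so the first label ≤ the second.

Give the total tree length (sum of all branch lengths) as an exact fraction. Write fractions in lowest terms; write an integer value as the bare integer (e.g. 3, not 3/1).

47/2

1. join H+J (d=3) ⇒ HJ; edges |H|=3/2, |J|=3/2
  updated: d(HJ,M)=17, d(HJ,Y)=8
2. join HJ+Y (d=8) ⇒ HJY; edges |HJ|=5/2, |Y|=4
  updated: d(HJY,M)=18
3. join HJY+M (d=18) ⇒ HJMY; edges |HJY|=5, |M|=9
final tree: (((H:3/2,J:3/2):5/2,Y:4):5,M:9)
total length: 47/2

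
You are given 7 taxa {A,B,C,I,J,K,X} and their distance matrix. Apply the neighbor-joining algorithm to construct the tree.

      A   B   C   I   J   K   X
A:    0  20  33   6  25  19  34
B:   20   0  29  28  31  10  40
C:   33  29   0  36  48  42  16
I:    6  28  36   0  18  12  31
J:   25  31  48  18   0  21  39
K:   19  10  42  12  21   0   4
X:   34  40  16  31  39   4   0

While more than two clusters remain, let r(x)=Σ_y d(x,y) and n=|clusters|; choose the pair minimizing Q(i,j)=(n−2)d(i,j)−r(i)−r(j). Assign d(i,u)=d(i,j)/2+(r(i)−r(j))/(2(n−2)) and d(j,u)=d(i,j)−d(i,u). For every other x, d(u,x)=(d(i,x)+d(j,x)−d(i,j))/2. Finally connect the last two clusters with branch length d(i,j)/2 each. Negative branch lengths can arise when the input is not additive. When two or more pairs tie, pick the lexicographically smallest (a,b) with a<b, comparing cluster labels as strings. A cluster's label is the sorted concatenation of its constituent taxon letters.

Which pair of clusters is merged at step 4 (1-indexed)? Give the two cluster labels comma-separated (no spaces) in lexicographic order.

1. join C+X (d=16, Q=-288) ⇒ CX; edges |C|=12, |X|=4
  updated: d(A,CX)=51/2, d(B,CX)=53/2, d(CX,I)=51/2, d(CX,J)=71/2, d(CX,K)=15
2. join A+I (d=6, Q=-161) ⇒ AI; edges |A|=15/4, |I|=9/4
  updated: d(AI,B)=21, d(AI,CX)=45/2, d(AI,J)=37/2, d(AI,K)=25/2
3. join AI+J (d=37/2, Q=-125) ⇒ AIJ; edges |AI|=4, |J|=29/2
  updated: d(AIJ,B)=67/4, d(AIJ,CX)=79/4, d(AIJ,K)=15/2
4. join AIJ+CX (d=79/4, Q=-263/4) ⇒ ACIJX; edges |AIJ|=89/16, |CX|=227/16
  updated: d(ACIJX,B)=47/4, d(ACIJX,K)=11/8
5. join ACIJX+B (d=47/4, Q=-185/8) ⇒ ABCIJX; edges |ACIJX|=25/16, |B|=163/16
  updated: d(ABCIJX,K)=-3/16
6. join ABCIJX+K (d=-3/16) ⇒ ABCIJKX; edges |ABCIJX|=-3/32, |K|=-3/32
final tree: (((((A:15/4,I:9/4):4,J:29/2):89/16,(C:12,X:4):227/16):25/16,B:163/16):-3/32,K:-3/32)
total length: 1149/16

AIJ,CX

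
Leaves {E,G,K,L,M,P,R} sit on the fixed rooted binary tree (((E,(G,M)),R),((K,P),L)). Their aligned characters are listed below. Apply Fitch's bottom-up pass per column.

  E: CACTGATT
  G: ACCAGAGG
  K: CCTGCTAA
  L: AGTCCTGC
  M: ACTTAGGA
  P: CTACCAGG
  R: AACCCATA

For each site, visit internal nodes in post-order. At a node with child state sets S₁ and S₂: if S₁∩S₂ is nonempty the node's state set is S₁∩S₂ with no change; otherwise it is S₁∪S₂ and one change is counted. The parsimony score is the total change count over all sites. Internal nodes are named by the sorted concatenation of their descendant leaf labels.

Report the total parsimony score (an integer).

24

GM@0: {A} ∩ {A} = {A} (intersection, +0)
EGM@0: {C} ∪ {A} = {A,C} (union, +1)
EGMR@0: {A,C} ∩ {A} = {A} (intersection, +0)
KP@0: {C} ∩ {C} = {C} (intersection, +0)
KLP@0: {C} ∪ {A} = {A,C} (union, +1)
EGKLMPR@0: {A} ∩ {A,C} = {A} (intersection, +0)
GM@1: {C} ∩ {C} = {C} (intersection, +0)
EGM@1: {A} ∪ {C} = {A,C} (union, +1)
EGMR@1: {A,C} ∩ {A} = {A} (intersection, +0)
KP@1: {C} ∪ {T} = {C,T} (union, +1)
KLP@1: {C,T} ∪ {G} = {C,G,T} (union, +1)
EGKLMPR@1: {A} ∪ {C,G,T} = {A,C,G,T} (union, +1)
GM@2: {C} ∪ {T} = {C,T} (union, +1)
EGM@2: {C} ∩ {C,T} = {C} (intersection, +0)
EGMR@2: {C} ∩ {C} = {C} (intersection, +0)
KP@2: {T} ∪ {A} = {A,T} (union, +1)
KLP@2: {A,T} ∩ {T} = {T} (intersection, +0)
EGKLMPR@2: {C} ∪ {T} = {C,T} (union, +1)
GM@3: {A} ∪ {T} = {A,T} (union, +1)
EGM@3: {T} ∩ {A,T} = {T} (intersection, +0)
EGMR@3: {T} ∪ {C} = {C,T} (union, +1)
KP@3: {G} ∪ {C} = {C,G} (union, +1)
KLP@3: {C,G} ∩ {C} = {C} (intersection, +0)
EGKLMPR@3: {C,T} ∩ {C} = {C} (intersection, +0)
GM@4: {G} ∪ {A} = {A,G} (union, +1)
EGM@4: {G} ∩ {A,G} = {G} (intersection, +0)
EGMR@4: {G} ∪ {C} = {C,G} (union, +1)
KP@4: {C} ∩ {C} = {C} (intersection, +0)
KLP@4: {C} ∩ {C} = {C} (intersection, +0)
EGKLMPR@4: {C,G} ∩ {C} = {C} (intersection, +0)
GM@5: {A} ∪ {G} = {A,G} (union, +1)
EGM@5: {A} ∩ {A,G} = {A} (intersection, +0)
EGMR@5: {A} ∩ {A} = {A} (intersection, +0)
KP@5: {T} ∪ {A} = {A,T} (union, +1)
KLP@5: {A,T} ∩ {T} = {T} (intersection, +0)
EGKLMPR@5: {A} ∪ {T} = {A,T} (union, +1)
GM@6: {G} ∩ {G} = {G} (intersection, +0)
EGM@6: {T} ∪ {G} = {G,T} (union, +1)
EGMR@6: {G,T} ∩ {T} = {T} (intersection, +0)
KP@6: {A} ∪ {G} = {A,G} (union, +1)
KLP@6: {A,G} ∩ {G} = {G} (intersection, +0)
EGKLMPR@6: {T} ∪ {G} = {G,T} (union, +1)
GM@7: {G} ∪ {A} = {A,G} (union, +1)
EGM@7: {T} ∪ {A,G} = {A,G,T} (union, +1)
EGMR@7: {A,G,T} ∩ {A} = {A} (intersection, +0)
KP@7: {A} ∪ {G} = {A,G} (union, +1)
KLP@7: {A,G} ∪ {C} = {A,C,G} (union, +1)
EGKLMPR@7: {A} ∩ {A,C,G} = {A} (intersection, +0)
per-site changes: [2, 4, 3, 3, 2, 3, 3, 4]; total = 24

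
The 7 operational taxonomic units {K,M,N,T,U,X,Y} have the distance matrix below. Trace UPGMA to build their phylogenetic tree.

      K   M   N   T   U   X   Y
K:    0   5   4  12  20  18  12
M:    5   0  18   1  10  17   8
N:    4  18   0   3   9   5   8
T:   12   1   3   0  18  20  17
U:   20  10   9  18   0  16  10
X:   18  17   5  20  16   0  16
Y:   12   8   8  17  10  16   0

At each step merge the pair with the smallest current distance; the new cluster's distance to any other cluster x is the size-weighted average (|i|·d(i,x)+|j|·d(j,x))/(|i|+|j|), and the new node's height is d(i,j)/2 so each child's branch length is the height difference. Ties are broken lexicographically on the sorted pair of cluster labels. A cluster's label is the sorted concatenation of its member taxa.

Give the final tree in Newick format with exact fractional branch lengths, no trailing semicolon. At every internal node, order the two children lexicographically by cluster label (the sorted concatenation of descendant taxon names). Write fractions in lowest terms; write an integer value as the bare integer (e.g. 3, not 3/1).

((((K:2,N:2):11/4,(M:1/2,T:1/2):17/4):13/8,(U:5,Y:5):11/8):31/24,X:23/3)

iteration 1: select M,T (d=1); attach at lengths (1/2, 1/2); label the merged cluster MT
  updated: d(K,MT)=17/2, d(MT,N)=21/2, d(MT,U)=14, d(MT,X)=37/2, d(MT,Y)=25/2
iteration 2: select K,N (d=4); attach at lengths (2, 2); label the merged cluster KN
  updated: d(KN,MT)=19/2, d(KN,U)=29/2, d(KN,X)=23/2, d(KN,Y)=10
iteration 3: select KN,MT (d=19/2); attach at lengths (11/4, 17/4); label the merged cluster KMNT
  updated: d(KMNT,U)=57/4, d(KMNT,X)=15, d(KMNT,Y)=45/4
iteration 4: select U,Y (d=10); attach at lengths (5, 5); label the merged cluster UY
  updated: d(KMNT,UY)=51/4, d(UY,X)=16
iteration 5: select KMNT,UY (d=51/4); attach at lengths (13/8, 11/8); label the merged cluster KMNTUY
  updated: d(KMNTUY,X)=46/3
iteration 6: select KMNTUY,X (d=46/3); attach at lengths (31/24, 23/3); label the merged cluster KMNTUXY
final tree: ((((K:2,N:2):11/4,(M:1/2,T:1/2):17/4):13/8,(U:5,Y:5):11/8):31/24,X:23/3)
total length: 815/24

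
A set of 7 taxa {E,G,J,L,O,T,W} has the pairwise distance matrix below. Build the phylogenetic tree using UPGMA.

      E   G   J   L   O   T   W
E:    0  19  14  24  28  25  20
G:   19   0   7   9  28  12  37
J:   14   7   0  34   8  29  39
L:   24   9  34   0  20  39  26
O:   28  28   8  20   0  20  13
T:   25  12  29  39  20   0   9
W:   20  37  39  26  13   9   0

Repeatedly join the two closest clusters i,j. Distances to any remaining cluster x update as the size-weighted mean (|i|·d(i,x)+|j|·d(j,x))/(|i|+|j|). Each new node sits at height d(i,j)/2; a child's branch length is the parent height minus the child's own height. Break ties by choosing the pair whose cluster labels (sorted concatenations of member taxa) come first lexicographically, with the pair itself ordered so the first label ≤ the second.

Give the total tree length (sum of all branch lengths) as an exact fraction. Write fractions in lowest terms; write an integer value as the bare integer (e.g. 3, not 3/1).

iteration 1: select G,J (d=7); attach at lengths (7/2, 7/2); label the merged cluster GJ
  updated: d(E,GJ)=33/2, d(GJ,L)=43/2, d(GJ,O)=18, d(GJ,T)=41/2, d(GJ,W)=38
iteration 2: select T,W (d=9); attach at lengths (9/2, 9/2); label the merged cluster TW
  updated: d(E,TW)=45/2, d(GJ,TW)=117/4, d(L,TW)=65/2, d(O,TW)=33/2
iteration 3: select E,GJ (d=33/2); attach at lengths (33/4, 19/4); label the merged cluster EGJ
  updated: d(EGJ,L)=67/3, d(EGJ,O)=64/3, d(EGJ,TW)=27
iteration 4: select O,TW (d=33/2); attach at lengths (33/4, 15/4); label the merged cluster OTW
  updated: d(EGJ,OTW)=226/9, d(L,OTW)=85/3
iteration 5: select EGJ,L (d=67/3); attach at lengths (35/12, 67/6); label the merged cluster EGJL
  updated: d(EGJL,OTW)=311/12
iteration 6: select EGJL,OTW (d=311/12); attach at lengths (43/24, 113/24); label the merged cluster EGJLOTW
final tree: (((E:33/4,(G:7/2,J:7/2):19/4):35/12,L:67/6):43/24,(O:33/4,(T:9/2,W:9/2):15/4):113/24)
total length: 739/12

739/12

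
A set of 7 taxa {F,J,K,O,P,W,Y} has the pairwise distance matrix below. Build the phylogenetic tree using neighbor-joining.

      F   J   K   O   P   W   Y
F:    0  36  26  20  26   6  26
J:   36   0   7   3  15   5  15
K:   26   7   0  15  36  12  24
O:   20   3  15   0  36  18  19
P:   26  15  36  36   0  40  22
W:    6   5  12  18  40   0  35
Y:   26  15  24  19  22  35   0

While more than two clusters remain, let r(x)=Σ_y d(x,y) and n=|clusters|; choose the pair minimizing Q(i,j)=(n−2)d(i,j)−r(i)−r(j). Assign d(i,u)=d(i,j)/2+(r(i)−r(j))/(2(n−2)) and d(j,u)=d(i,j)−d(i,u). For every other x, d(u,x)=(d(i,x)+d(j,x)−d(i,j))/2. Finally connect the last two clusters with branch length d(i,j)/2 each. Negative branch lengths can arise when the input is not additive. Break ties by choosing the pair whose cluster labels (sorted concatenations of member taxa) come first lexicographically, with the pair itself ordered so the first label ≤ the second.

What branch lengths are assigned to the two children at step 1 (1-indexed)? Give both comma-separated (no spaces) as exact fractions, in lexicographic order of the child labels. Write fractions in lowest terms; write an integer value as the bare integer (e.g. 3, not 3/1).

27/5,3/5

1. join F+W (d=6, Q=-226) ⇒ FW; edges |F|=27/5, |W|=3/5
  updated: d(FW,J)=35/2, d(FW,K)=16, d(FW,O)=16, d(FW,P)=30, d(FW,Y)=55/2
2. join P+Y (d=22, Q=-317/2) ⇒ PY; edges |P|=239/16, |Y|=113/16
  updated: d(FW,PY)=71/4, d(J,PY)=4, d(K,PY)=19, d(O,PY)=33/2
3. join J+PY (d=4, Q=-307/4) ⇒ JPY; edges |J|=-55/24, |PY|=151/24
  updated: d(FW,JPY)=125/8, d(JPY,K)=11, d(JPY,O)=31/4
4. join FW+K (d=16, Q=-461/8) ⇒ FKW; edges |FW|=301/32, |K|=211/32
  updated: d(FKW,JPY)=85/16, d(FKW,O)=15/2
5. join FKW+JPY (d=85/16, Q=-329/16) ⇒ FJKPWY; edges |FKW|=81/32, |JPY|=89/32
  updated: d(FJKPWY,O)=159/32
6. join FJKPWY+O (d=159/32) ⇒ FJKOPWY; edges |FJKPWY|=159/64, |O|=159/64
final tree: ((((F:27/5,W:3/5):301/32,K:211/32):81/32,(J:-55/24,(P:239/16,Y:113/16):151/24):89/32):159/64,O:159/64)
total length: 1865/32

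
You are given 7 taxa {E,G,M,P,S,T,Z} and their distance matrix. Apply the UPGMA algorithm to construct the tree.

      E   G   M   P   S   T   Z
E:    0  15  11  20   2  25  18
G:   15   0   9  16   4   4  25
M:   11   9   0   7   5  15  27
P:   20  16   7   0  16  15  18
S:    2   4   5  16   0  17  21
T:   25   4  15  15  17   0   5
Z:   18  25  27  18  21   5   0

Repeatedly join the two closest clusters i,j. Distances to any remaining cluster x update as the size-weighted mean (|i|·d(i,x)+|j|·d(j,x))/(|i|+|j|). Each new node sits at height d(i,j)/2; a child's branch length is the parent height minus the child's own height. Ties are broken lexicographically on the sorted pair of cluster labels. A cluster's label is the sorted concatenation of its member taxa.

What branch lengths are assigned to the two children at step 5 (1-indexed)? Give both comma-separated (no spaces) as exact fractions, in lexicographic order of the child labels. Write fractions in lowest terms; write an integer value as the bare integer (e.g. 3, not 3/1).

1. join E+S (d=2) ⇒ ES; edges |E|=1, |S|=1
  updated: d(ES,G)=19/2, d(ES,M)=8, d(ES,P)=18, d(ES,T)=21, d(ES,Z)=39/2
2. join G+T (d=4) ⇒ GT; edges |G|=2, |T|=2
  updated: d(ES,GT)=61/4, d(GT,M)=12, d(GT,P)=31/2, d(GT,Z)=15
3. join M+P (d=7) ⇒ MP; edges |M|=7/2, |P|=7/2
  updated: d(ES,MP)=13, d(GT,MP)=55/4, d(MP,Z)=45/2
4. join ES+MP (d=13) ⇒ EMPS; edges |ES|=11/2, |MP|=3
  updated: d(EMPS,GT)=29/2, d(EMPS,Z)=21
5. join EMPS+GT (d=29/2) ⇒ EGMPST; edges |EMPS|=3/4, |GT|=21/4
  updated: d(EGMPST,Z)=19
6. join EGMPST+Z (d=19) ⇒ EGMPSTZ; edges |EGMPST|=9/4, |Z|=19/2
final tree: ((((E:1,S:1):11/2,(M:7/2,P:7/2):3):3/4,(G:2,T:2):21/4):9/4,Z:19/2)
total length: 157/4

3/4,21/4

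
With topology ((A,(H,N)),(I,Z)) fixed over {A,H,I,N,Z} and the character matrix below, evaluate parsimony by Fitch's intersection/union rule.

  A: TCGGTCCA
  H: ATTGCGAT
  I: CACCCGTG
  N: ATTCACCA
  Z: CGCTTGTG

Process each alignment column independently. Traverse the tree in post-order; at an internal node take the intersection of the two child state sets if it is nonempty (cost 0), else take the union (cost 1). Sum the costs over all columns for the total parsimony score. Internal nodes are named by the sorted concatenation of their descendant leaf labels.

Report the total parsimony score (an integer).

[col 0] HN: children H:{A}, N:{A} ∩→ {A}; cost 0
[col 0] AHN: children A:{T}, HN:{A} ∪→ {A,T}; cost 1
[col 0] IZ: children I:{C}, Z:{C} ∩→ {C}; cost 0
[col 0] AHINZ: children AHN:{A,T}, IZ:{C} ∪→ {A,C,T}; cost 1
[col 1] HN: children H:{T}, N:{T} ∩→ {T}; cost 0
[col 1] AHN: children A:{C}, HN:{T} ∪→ {C,T}; cost 1
[col 1] IZ: children I:{A}, Z:{G} ∪→ {A,G}; cost 1
[col 1] AHINZ: children AHN:{C,T}, IZ:{A,G} ∪→ {A,C,G,T}; cost 1
[col 2] HN: children H:{T}, N:{T} ∩→ {T}; cost 0
[col 2] AHN: children A:{G}, HN:{T} ∪→ {G,T}; cost 1
[col 2] IZ: children I:{C}, Z:{C} ∩→ {C}; cost 0
[col 2] AHINZ: children AHN:{G,T}, IZ:{C} ∪→ {C,G,T}; cost 1
[col 3] HN: children H:{G}, N:{C} ∪→ {C,G}; cost 1
[col 3] AHN: children A:{G}, HN:{C,G} ∩→ {G}; cost 0
[col 3] IZ: children I:{C}, Z:{T} ∪→ {C,T}; cost 1
[col 3] AHINZ: children AHN:{G}, IZ:{C,T} ∪→ {C,G,T}; cost 1
[col 4] HN: children H:{C}, N:{A} ∪→ {A,C}; cost 1
[col 4] AHN: children A:{T}, HN:{A,C} ∪→ {A,C,T}; cost 1
[col 4] IZ: children I:{C}, Z:{T} ∪→ {C,T}; cost 1
[col 4] AHINZ: children AHN:{A,C,T}, IZ:{C,T} ∩→ {C,T}; cost 0
[col 5] HN: children H:{G}, N:{C} ∪→ {C,G}; cost 1
[col 5] AHN: children A:{C}, HN:{C,G} ∩→ {C}; cost 0
[col 5] IZ: children I:{G}, Z:{G} ∩→ {G}; cost 0
[col 5] AHINZ: children AHN:{C}, IZ:{G} ∪→ {C,G}; cost 1
[col 6] HN: children H:{A}, N:{C} ∪→ {A,C}; cost 1
[col 6] AHN: children A:{C}, HN:{A,C} ∩→ {C}; cost 0
[col 6] IZ: children I:{T}, Z:{T} ∩→ {T}; cost 0
[col 6] AHINZ: children AHN:{C}, IZ:{T} ∪→ {C,T}; cost 1
[col 7] HN: children H:{T}, N:{A} ∪→ {A,T}; cost 1
[col 7] AHN: children A:{A}, HN:{A,T} ∩→ {A}; cost 0
[col 7] IZ: children I:{G}, Z:{G} ∩→ {G}; cost 0
[col 7] AHINZ: children AHN:{A}, IZ:{G} ∪→ {A,G}; cost 1
per-site changes: [2, 3, 2, 3, 3, 2, 2, 2]; total = 19

19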